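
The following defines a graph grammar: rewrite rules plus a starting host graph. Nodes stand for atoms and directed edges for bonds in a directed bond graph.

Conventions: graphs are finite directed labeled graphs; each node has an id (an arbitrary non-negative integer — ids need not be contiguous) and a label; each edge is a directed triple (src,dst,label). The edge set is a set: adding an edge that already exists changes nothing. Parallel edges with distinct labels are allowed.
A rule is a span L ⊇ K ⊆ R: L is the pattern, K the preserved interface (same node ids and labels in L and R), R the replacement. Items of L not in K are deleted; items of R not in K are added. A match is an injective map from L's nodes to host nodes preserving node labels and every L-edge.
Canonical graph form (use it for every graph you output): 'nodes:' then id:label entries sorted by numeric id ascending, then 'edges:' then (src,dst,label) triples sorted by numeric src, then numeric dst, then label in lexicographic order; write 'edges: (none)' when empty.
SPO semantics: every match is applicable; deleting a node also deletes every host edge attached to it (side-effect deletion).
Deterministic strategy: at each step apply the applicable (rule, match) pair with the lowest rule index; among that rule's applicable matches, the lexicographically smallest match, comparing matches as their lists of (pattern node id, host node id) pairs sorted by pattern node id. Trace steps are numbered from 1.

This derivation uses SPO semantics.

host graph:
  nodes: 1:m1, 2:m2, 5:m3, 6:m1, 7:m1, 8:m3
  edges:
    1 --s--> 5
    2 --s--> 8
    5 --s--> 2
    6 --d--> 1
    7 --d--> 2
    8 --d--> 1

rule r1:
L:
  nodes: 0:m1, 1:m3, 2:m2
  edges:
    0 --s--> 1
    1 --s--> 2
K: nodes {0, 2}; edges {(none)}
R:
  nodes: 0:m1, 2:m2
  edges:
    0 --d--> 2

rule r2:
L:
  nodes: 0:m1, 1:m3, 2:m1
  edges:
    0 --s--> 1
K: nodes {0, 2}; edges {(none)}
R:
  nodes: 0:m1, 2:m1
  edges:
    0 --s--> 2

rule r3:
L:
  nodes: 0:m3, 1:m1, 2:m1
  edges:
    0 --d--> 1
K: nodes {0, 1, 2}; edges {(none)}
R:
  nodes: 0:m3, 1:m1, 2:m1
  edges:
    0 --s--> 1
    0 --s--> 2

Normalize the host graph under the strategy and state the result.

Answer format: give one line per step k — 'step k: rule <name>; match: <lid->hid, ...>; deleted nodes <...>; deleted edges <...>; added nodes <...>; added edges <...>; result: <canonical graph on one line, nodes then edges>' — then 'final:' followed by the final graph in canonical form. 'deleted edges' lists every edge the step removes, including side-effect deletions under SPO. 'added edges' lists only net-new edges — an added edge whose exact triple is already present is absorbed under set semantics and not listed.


step 1: rule r1; match: 0->1, 1->5, 2->2; deleted nodes 5; deleted edges (1,5,s); (5,2,s); added nodes (none); added edges (1,2,d); result: nodes: 1:m1, 2:m2, 6:m1, 7:m1, 8:m3 edges: (1,2,d); (2,8,s); (6,1,d); (7,2,d); (8,1,d)
step 2: rule r3; match: 0->8, 1->1, 2->6; deleted nodes (none); deleted edges (8,1,d); added nodes (none); added edges (8,1,s); (8,6,s); result: nodes: 1:m1, 2:m2, 6:m1, 7:m1, 8:m3 edges: (1,2,d); (2,8,s); (6,1,d); (7,2,d); (8,1,s); (8,6,s)
final:
nodes: 1:m1, 2:m2, 6:m1, 7:m1, 8:m3
edges: (1,2,d); (2,8,s); (6,1,d); (7,2,d); (8,1,s); (8,6,s)


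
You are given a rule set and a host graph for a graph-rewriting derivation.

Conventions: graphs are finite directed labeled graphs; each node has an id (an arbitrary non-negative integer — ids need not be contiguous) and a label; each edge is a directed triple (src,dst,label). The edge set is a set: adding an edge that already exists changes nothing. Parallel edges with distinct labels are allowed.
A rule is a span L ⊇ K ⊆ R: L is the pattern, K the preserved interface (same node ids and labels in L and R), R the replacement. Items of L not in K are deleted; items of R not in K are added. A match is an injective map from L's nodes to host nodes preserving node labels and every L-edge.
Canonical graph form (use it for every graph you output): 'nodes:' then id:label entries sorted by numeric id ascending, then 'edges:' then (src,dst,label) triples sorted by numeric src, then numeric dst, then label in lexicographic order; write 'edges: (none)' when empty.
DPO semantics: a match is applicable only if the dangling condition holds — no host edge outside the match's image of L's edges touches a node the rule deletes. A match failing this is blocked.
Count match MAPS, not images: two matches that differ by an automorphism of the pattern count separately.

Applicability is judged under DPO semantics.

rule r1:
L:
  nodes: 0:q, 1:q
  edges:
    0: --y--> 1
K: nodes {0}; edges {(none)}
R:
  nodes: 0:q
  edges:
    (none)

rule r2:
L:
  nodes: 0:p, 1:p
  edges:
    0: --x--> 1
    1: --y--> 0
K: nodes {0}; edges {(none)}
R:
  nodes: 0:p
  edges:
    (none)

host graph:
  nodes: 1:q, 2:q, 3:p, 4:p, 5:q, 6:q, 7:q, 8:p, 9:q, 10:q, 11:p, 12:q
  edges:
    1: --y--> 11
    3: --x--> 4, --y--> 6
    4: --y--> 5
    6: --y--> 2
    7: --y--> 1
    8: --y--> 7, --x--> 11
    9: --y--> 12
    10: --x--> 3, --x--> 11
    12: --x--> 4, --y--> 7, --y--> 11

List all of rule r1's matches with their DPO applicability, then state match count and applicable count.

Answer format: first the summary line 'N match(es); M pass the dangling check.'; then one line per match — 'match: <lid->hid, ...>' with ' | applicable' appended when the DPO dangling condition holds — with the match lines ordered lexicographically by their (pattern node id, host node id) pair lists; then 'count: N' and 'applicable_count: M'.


4 match(es); 1 pass the dangling check.
match: 0->6, 1->2 | applicable
match: 0->7, 1->1
match: 0->9, 1->12
match: 0->12, 1->7
count: 4
applicable_count: 1


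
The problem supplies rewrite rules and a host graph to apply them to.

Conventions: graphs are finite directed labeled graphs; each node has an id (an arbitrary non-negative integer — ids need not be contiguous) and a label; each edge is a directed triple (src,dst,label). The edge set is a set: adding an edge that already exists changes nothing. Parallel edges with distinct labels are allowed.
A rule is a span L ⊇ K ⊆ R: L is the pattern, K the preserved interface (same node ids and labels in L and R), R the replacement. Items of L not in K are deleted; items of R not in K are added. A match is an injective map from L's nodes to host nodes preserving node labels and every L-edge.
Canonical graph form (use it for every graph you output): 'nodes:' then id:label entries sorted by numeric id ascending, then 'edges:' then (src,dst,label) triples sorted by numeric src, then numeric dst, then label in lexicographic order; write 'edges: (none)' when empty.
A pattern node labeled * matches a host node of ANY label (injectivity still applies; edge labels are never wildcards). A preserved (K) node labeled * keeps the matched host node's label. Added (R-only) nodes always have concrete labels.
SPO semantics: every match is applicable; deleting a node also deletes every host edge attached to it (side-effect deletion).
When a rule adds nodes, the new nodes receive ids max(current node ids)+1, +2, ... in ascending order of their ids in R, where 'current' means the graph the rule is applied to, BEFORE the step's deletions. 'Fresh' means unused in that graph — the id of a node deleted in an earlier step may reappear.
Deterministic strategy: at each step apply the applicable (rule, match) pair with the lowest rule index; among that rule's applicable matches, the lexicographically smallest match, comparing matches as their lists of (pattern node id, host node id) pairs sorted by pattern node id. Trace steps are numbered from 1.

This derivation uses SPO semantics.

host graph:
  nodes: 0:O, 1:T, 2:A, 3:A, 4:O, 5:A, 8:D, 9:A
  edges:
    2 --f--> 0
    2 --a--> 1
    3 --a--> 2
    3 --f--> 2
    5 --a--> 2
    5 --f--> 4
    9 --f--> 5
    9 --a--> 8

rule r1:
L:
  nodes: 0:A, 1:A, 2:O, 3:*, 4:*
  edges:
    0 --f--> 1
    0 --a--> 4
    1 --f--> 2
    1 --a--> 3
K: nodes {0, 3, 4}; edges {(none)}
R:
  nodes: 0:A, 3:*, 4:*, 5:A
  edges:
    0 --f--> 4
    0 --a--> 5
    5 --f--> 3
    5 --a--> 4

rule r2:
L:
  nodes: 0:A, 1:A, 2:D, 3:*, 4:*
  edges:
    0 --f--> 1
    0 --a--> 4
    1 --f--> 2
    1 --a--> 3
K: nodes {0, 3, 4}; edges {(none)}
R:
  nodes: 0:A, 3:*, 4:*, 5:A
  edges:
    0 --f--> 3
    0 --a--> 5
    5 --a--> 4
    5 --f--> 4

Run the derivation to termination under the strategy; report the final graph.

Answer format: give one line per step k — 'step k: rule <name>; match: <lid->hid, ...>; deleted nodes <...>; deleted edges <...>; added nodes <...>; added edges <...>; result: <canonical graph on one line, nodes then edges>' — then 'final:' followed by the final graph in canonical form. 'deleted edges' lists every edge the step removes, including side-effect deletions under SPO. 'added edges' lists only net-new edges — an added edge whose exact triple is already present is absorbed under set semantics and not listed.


step 1: rule r1; match: 0->9, 1->5, 2->4, 3->2, 4->8; deleted nodes 4, 5; deleted edges (5,2,a); (5,4,f); (9,5,f); (9,8,a); added nodes 10; added edges (9,8,f); (9,10,a); (10,2,f); (10,8,a); result: nodes: 0:O, 1:T, 2:A, 3:A, 8:D, 9:A, 10:A edges: (2,0,f); (2,1,a); (3,2,a); (3,2,f); (9,8,f); (9,10,a); (10,2,f); (10,8,a)
step 2: rule r1; match: 0->10, 1->2, 2->0, 3->1, 4->8; deleted nodes 0, 2; deleted edges (2,0,f); (2,1,a); (3,2,a); (3,2,f); (10,2,f); (10,8,a); added nodes 11; added edges (10,8,f); (10,11,a); (11,1,f); (11,8,a); result: nodes: 1:T, 3:A, 8:D, 9:A, 10:A, 11:A edges: (9,8,f); (9,10,a); (10,8,f); (10,11,a); (11,1,f); (11,8,a)
final:
nodes: 1:T, 3:A, 8:D, 9:A, 10:A, 11:A
edges: (9,8,f); (9,10,a); (10,8,f); (10,11,a); (11,1,f); (11,8,a)


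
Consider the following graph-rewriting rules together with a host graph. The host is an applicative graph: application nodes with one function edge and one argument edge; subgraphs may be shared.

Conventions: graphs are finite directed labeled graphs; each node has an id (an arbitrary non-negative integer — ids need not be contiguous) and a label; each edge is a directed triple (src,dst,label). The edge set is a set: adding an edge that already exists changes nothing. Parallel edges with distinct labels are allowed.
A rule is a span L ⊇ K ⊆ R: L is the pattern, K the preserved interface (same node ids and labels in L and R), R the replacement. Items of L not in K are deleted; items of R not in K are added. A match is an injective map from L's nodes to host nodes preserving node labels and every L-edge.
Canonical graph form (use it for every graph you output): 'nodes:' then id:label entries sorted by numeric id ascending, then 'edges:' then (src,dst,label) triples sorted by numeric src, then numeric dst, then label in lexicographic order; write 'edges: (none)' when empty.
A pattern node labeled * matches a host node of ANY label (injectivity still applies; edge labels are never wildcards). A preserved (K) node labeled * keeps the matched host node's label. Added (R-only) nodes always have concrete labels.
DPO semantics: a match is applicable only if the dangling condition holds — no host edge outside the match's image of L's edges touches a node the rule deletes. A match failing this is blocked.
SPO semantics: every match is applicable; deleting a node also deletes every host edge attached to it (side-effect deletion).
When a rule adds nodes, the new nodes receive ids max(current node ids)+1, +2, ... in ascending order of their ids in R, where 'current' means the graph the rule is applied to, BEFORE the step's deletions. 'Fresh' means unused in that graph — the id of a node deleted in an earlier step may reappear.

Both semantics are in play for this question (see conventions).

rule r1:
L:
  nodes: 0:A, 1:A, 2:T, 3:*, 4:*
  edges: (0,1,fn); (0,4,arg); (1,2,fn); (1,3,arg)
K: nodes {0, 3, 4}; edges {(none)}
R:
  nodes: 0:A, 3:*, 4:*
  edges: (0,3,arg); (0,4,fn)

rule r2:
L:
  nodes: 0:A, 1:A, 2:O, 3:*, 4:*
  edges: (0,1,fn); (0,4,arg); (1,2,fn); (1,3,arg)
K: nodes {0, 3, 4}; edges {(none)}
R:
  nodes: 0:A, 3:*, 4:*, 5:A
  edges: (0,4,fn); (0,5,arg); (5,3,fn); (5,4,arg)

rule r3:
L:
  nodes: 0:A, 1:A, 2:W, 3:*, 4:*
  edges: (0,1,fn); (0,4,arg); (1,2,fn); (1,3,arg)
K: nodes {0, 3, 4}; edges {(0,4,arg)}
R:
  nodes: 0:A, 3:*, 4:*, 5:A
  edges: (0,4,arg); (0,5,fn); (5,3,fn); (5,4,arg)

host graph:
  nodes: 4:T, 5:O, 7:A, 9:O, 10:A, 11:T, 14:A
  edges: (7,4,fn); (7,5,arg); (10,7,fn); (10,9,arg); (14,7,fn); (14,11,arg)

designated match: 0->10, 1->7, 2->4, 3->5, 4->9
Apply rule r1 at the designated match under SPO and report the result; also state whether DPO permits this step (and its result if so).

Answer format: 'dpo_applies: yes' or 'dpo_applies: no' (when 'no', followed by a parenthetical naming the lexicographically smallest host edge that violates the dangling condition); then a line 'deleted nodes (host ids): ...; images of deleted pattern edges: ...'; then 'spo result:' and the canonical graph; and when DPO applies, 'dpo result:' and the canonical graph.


dpo_applies: no
(the rule deletes node 7, which keeps host edge (14,7,fn) outside the match image — the dangling condition fails, DPO blocks; SPO proceeds and side-deletes such edges)
deleted nodes (host ids): 4, 7; images of deleted pattern edges: (7,4,fn); (7,5,arg); (10,7,fn); (10,9,arg)
spo result:
nodes: 5:O, 9:O, 10:A, 11:T, 14:A
edges: (10,5,arg); (10,9,fn); (14,11,arg)


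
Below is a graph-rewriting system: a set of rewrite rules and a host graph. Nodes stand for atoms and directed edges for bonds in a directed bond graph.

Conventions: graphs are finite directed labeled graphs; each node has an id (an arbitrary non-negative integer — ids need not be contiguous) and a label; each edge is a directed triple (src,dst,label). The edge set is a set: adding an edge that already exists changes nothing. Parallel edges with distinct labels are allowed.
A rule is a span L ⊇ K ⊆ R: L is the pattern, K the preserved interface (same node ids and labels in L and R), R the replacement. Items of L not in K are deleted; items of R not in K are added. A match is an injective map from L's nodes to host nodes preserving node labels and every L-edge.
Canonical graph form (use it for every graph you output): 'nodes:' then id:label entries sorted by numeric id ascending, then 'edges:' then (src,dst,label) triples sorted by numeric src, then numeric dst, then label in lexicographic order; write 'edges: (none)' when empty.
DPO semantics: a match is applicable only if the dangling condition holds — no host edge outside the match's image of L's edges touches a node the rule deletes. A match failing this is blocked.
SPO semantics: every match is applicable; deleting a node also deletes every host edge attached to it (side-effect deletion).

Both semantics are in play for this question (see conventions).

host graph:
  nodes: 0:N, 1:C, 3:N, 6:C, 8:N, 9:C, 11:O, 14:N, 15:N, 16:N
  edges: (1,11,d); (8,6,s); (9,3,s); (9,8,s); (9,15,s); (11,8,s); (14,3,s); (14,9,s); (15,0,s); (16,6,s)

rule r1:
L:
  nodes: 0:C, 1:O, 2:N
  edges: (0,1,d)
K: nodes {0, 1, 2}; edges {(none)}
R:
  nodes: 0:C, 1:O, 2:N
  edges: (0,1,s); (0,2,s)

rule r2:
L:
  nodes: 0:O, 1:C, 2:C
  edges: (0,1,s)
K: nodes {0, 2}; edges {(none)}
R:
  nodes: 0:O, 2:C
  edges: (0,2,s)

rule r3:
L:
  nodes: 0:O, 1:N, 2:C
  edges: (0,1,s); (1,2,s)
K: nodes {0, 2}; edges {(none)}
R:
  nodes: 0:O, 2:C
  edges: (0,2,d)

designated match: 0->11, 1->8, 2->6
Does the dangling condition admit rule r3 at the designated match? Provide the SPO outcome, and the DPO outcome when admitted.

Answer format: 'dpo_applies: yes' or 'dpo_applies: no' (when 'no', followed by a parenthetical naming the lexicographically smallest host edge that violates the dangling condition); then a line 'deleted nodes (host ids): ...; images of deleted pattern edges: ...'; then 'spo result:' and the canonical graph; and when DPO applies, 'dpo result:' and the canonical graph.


dpo_applies: no
(the rule deletes node 8, which keeps host edge (9,8,s) outside the match image — the dangling condition fails, DPO blocks; SPO proceeds and side-deletes such edges)
deleted nodes (host ids): 8; images of deleted pattern edges: (8,6,s); (11,8,s)
spo result:
nodes: 0:N, 1:C, 3:N, 6:C, 9:C, 11:O, 14:N, 15:N, 16:N
edges: (1,11,d); (9,3,s); (9,15,s); (11,6,d); (14,3,s); (14,9,s); (15,0,s); (16,6,s)


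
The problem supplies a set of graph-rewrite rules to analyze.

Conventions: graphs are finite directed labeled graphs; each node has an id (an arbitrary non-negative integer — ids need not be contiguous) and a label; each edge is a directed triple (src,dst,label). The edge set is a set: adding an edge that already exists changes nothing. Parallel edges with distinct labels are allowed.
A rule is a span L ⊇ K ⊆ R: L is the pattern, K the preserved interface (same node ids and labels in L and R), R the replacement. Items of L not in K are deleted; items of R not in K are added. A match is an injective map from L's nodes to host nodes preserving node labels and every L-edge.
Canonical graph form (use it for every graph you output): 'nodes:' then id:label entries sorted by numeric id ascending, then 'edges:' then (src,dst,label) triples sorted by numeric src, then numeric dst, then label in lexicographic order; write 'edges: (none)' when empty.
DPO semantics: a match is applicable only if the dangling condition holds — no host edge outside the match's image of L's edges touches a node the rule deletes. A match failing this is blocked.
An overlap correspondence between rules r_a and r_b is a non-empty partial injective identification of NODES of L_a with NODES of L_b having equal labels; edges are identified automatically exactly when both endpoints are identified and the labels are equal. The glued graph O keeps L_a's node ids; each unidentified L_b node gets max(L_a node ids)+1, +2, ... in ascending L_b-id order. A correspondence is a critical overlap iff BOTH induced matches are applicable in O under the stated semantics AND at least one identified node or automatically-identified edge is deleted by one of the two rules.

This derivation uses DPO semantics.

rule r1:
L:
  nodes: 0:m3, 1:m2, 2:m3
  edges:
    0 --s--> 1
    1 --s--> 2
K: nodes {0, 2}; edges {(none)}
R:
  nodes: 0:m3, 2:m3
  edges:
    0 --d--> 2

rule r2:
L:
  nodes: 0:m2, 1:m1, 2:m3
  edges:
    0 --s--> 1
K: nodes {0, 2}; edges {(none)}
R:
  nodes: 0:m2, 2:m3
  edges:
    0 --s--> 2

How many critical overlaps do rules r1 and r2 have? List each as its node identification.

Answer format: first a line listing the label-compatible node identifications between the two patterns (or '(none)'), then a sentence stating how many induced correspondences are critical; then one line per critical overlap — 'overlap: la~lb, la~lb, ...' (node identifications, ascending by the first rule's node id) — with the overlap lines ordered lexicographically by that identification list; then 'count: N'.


label-compatible node identifications between L(r1) and L(r2): 0~2, 1~0, 2~2
0 of the induced correspondences are critical overlaps of r1 and r2.
count: 0


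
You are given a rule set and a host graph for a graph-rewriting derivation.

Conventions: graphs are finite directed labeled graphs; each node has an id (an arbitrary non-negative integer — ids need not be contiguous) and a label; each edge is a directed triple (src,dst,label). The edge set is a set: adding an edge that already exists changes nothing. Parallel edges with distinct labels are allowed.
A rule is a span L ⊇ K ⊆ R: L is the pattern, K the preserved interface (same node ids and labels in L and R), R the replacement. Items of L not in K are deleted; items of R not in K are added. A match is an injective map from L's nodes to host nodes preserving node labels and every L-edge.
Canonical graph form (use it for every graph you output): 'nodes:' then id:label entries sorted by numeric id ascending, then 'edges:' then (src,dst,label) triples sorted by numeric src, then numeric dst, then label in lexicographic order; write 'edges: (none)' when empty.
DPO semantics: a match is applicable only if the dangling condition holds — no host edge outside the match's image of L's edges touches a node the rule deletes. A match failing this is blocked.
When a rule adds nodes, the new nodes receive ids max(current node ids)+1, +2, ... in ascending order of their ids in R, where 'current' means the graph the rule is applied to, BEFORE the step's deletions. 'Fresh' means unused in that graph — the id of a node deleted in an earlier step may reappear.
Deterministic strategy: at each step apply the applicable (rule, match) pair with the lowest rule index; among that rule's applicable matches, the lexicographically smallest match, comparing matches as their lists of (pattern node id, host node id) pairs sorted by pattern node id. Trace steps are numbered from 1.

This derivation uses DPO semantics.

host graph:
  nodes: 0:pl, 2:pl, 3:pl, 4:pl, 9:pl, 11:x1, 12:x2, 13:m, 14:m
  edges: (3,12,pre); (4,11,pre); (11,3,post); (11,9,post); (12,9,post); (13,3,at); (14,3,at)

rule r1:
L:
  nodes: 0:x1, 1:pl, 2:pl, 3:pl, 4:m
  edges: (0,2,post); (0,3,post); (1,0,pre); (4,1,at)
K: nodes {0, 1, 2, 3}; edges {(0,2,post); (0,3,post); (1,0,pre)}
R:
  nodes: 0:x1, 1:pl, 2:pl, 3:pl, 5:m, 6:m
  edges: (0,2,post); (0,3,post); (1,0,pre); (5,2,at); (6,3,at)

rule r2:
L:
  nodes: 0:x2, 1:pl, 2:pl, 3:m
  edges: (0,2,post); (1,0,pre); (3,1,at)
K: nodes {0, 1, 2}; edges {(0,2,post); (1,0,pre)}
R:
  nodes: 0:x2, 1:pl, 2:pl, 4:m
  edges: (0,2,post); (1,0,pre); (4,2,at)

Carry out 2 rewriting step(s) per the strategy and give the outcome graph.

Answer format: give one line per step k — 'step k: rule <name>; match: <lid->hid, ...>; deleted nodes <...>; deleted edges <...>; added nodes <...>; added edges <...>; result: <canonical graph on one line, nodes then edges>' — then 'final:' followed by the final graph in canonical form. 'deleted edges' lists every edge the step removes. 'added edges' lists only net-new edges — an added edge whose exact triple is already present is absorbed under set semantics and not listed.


step 1: rule r2; match: 0->12, 1->3, 2->9, 3->13; deleted nodes 13; deleted edges (13,3,at); added nodes 15; added edges (15,9,at); result: nodes: 0:pl, 2:pl, 3:pl, 4:pl, 9:pl, 11:x1, 12:x2, 14:m, 15:m edges: (3,12,pre); (4,11,pre); (11,3,post); (11,9,post); (12,9,post); (14,3,at); (15,9,at)
step 2: rule r2; match: 0->12, 1->3, 2->9, 3->14; deleted nodes 14; deleted edges (14,3,at); added nodes 16; added edges (16,9,at); result: nodes: 0:pl, 2:pl, 3:pl, 4:pl, 9:pl, 11:x1, 12:x2, 15:m, 16:m edges: (3,12,pre); (4,11,pre); (11,3,post); (11,9,post); (12,9,post); (15,9,at); (16,9,at)
final:
nodes: 0:pl, 2:pl, 3:pl, 4:pl, 9:pl, 11:x1, 12:x2, 15:m, 16:m
edges: (3,12,pre); (4,11,pre); (11,3,post); (11,9,post); (12,9,post); (15,9,at); (16,9,at)


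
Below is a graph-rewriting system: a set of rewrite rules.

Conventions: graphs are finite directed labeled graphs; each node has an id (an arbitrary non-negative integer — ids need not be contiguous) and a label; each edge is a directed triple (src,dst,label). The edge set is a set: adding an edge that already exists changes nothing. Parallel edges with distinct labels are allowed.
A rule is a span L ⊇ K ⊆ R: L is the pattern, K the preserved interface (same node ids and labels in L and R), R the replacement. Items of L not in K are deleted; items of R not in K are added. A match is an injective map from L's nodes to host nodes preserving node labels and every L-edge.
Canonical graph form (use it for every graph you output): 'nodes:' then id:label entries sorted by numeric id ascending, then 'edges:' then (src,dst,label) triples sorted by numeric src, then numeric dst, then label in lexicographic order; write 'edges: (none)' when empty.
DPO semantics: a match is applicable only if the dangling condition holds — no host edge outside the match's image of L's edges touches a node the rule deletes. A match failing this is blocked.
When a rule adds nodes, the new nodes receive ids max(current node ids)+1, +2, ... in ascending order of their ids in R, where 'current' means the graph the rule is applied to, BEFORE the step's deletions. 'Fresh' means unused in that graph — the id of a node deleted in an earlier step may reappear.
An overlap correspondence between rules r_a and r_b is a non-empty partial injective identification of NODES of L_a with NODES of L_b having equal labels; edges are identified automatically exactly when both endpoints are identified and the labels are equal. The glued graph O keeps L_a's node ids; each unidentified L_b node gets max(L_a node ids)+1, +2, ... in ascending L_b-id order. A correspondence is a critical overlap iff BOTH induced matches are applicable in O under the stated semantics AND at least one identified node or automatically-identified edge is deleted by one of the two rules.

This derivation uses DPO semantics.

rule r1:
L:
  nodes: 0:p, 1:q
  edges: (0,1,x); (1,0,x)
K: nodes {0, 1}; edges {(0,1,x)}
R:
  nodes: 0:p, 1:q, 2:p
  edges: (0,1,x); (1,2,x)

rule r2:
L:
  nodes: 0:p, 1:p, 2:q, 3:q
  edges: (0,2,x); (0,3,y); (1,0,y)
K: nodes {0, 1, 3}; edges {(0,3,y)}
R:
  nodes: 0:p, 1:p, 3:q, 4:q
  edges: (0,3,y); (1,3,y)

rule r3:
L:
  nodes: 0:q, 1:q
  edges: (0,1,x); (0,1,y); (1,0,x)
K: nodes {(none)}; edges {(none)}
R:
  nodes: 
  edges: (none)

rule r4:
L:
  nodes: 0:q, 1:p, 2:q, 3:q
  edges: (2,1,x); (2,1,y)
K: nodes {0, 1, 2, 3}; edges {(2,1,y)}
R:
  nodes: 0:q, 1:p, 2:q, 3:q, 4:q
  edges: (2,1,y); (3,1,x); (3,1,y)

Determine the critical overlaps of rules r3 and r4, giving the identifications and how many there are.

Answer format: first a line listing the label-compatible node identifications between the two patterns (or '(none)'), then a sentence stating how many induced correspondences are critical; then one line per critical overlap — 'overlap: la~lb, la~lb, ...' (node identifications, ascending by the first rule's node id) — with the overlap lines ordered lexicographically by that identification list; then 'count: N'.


label-compatible node identifications between L(r3) and L(r4): 0~0, 0~2, 0~3, 1~0, 1~2, 1~3
6 of the induced correspondences are critical overlaps of r3 and r4.
overlap: 0~0
overlap: 0~0, 1~3
overlap: 0~3
overlap: 0~3, 1~0
overlap: 1~0
overlap: 1~3
count: 6


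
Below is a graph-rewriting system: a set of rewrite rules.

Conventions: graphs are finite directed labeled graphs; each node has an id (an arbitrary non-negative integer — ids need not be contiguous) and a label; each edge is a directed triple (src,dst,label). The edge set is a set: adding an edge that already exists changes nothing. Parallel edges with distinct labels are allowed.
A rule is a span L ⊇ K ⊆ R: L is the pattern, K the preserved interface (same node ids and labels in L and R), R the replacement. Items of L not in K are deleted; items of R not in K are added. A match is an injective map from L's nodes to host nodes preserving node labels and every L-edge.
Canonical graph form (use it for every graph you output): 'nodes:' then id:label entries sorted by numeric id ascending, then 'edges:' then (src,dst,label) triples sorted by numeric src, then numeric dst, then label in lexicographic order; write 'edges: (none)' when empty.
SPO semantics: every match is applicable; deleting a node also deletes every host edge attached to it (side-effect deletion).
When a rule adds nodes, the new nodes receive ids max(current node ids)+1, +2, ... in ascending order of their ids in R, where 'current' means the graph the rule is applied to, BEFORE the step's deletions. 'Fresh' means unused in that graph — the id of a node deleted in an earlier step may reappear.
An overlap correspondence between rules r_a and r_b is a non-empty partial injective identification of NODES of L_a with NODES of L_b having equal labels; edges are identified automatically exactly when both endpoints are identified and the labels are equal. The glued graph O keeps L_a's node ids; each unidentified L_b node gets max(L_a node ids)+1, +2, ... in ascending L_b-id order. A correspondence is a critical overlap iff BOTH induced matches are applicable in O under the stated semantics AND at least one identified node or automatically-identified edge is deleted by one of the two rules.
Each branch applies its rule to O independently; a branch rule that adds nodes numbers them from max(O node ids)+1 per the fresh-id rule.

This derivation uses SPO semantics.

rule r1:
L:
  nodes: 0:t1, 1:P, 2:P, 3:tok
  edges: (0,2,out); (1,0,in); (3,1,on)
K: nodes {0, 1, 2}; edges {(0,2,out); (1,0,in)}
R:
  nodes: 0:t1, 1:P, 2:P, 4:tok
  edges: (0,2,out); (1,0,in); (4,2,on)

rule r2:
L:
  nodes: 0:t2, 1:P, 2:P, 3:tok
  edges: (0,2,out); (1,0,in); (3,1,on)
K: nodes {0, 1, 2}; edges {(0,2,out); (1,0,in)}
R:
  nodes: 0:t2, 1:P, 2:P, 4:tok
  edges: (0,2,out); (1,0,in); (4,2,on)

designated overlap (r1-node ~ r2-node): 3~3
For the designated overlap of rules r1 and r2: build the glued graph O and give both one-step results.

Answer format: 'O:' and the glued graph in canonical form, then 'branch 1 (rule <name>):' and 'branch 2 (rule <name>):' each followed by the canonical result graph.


O:
nodes: 0:t1, 1:P, 2:P, 3:tok, 4:t2, 5:P, 6:P
edges: (0,2,out); (1,0,in); (3,1,on); (3,5,on); (4,6,out); (5,4,in)
branch 1 (rule r1):
nodes: 0:t1, 1:P, 2:P, 4:t2, 5:P, 6:P, 7:tok
edges: (0,2,out); (1,0,in); (4,6,out); (5,4,in); (7,2,on)
branch 2 (rule r2):
nodes: 0:t1, 1:P, 2:P, 4:t2, 5:P, 6:P, 7:tok
edges: (0,2,out); (1,0,in); (4,6,out); (5,4,in); (7,6,on)


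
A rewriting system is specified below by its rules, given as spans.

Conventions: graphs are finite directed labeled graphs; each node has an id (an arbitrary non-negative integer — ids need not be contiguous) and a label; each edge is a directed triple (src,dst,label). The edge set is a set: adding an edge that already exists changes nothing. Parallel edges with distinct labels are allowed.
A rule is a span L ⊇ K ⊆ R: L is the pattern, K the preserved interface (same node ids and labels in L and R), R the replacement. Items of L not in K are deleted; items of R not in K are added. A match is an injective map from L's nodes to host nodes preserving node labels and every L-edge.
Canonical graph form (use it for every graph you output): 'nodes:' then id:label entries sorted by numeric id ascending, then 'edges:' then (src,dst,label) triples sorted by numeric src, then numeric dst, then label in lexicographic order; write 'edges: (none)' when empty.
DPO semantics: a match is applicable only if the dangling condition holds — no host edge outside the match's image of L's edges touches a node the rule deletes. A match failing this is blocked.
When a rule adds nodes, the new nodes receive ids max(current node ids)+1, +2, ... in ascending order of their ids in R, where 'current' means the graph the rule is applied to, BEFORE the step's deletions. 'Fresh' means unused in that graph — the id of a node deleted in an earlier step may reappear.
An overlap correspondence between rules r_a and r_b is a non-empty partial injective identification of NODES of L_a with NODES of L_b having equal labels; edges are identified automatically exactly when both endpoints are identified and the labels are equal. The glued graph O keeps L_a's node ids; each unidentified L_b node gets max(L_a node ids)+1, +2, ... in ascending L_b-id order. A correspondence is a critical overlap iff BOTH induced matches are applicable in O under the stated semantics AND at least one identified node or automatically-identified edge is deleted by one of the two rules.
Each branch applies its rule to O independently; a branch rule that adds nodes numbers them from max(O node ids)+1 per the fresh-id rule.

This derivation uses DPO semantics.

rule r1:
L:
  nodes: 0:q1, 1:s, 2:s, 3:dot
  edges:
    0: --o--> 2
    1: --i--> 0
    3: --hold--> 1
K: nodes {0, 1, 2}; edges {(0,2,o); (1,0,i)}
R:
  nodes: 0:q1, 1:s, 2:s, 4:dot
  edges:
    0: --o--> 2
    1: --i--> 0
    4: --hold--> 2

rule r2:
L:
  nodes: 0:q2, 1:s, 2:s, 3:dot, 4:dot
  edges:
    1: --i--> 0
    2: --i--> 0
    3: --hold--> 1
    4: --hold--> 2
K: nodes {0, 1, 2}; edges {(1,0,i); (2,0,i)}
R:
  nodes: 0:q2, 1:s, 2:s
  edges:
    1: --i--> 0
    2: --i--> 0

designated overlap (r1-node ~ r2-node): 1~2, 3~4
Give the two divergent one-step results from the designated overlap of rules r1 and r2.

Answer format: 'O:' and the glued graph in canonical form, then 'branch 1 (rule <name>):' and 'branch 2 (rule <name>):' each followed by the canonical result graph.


O:
nodes: 0:q1, 1:s, 2:s, 3:dot, 4:q2, 5:s, 6:dot
edges: (0,2,o); (1,0,i); (1,4,i); (3,1,hold); (5,4,i); (6,5,hold)
branch 1 (rule r1):
nodes: 0:q1, 1:s, 2:s, 4:q2, 5:s, 6:dot, 7:dot
edges: (0,2,o); (1,0,i); (1,4,i); (5,4,i); (6,5,hold); (7,2,hold)
branch 2 (rule r2):
nodes: 0:q1, 1:s, 2:s, 4:q2, 5:s
edges: (0,2,o); (1,0,i); (1,4,i); (5,4,i)


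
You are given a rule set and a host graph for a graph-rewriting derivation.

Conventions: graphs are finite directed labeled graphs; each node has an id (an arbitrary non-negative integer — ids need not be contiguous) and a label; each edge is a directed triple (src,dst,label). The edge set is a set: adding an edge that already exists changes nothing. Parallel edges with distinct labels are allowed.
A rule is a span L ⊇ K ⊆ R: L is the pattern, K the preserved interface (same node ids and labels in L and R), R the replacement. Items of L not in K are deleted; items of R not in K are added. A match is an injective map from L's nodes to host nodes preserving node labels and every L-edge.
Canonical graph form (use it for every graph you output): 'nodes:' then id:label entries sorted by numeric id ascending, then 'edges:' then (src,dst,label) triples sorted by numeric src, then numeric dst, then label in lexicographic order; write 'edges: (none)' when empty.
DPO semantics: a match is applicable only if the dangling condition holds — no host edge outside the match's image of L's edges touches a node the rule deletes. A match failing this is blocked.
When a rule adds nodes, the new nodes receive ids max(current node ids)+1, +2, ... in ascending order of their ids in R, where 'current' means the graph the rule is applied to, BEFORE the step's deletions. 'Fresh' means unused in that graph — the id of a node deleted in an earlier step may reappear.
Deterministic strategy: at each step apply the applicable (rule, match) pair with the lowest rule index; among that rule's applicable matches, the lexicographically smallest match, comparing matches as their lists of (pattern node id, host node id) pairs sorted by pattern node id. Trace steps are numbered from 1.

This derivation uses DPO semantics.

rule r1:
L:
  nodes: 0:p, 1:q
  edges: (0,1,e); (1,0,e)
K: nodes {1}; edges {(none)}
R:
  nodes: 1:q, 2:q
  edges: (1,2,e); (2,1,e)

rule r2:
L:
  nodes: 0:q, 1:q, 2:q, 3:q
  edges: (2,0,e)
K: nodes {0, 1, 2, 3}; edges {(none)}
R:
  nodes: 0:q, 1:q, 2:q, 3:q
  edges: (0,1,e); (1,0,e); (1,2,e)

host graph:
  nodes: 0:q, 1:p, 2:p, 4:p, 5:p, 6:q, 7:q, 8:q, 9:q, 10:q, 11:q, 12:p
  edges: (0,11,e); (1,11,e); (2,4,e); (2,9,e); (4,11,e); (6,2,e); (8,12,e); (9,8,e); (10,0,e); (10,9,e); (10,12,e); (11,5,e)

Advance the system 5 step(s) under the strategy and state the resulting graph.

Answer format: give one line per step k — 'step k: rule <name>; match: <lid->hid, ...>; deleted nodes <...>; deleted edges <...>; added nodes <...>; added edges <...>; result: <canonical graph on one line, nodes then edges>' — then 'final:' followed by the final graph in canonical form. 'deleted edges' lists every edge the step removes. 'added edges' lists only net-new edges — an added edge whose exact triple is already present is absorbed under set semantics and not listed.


step 1: rule r2; match: 0->0, 1->6, 2->10, 3->7; deleted nodes (none); deleted edges (10,0,e); added nodes (none); added edges (0,6,e); (6,0,e); (6,10,e); result: nodes: 0:q, 1:p, 2:p, 4:p, 5:p, 6:q, 7:q, 8:q, 9:q, 10:q, 11:q, 12:p edges: (0,6,e); (0,11,e); (1,11,e); (2,4,e); (2,9,e); (4,11,e); (6,0,e); (6,2,e); (6,10,e); (8,12,e); (9,8,e); (10,9,e); (10,12,e); (11,5,e)
step 2: rule r2; match: 0->0, 1->7, 2->6, 3->8; deleted nodes (none); deleted edges (6,0,e); added nodes (none); added edges (0,7,e); (7,0,e); (7,6,e); result: nodes: 0:q, 1:p, 2:p, 4:p, 5:p, 6:q, 7:q, 8:q, 9:q, 10:q, 11:q, 12:p edges: (0,6,e); (0,7,e); (0,11,e); (1,11,e); (2,4,e); (2,9,e); (4,11,e); (6,2,e); (6,10,e); (7,0,e); (7,6,e); (8,12,e); (9,8,e); (10,9,e); (10,12,e); (11,5,e)
step 3: rule r2; match: 0->0, 1->6, 2->7, 3->8; deleted nodes (none); deleted edges (7,0,e); added nodes (none); added edges (6,0,e); (6,7,e); result: nodes: 0:q, 1:p, 2:p, 4:p, 5:p, 6:q, 7:q, 8:q, 9:q, 10:q, 11:q, 12:p edges: (0,6,e); (0,7,e); (0,11,e); (1,11,e); (2,4,e); (2,9,e); (4,11,e); (6,0,e); (6,2,e); (6,7,e); (6,10,e); (7,6,e); (8,12,e); (9,8,e); (10,9,e); (10,12,e); (11,5,e)
step 4: rule r2; match: 0->0, 1->7, 2->6, 3->8; deleted nodes (none); deleted edges (6,0,e); added nodes (none); added edges (7,0,e); result: nodes: 0:q, 1:p, 2:p, 4:p, 5:p, 6:q, 7:q, 8:q, 9:q, 10:q, 11:q, 12:p edges: (0,6,e); (0,7,e); (0,11,e); (1,11,e); (2,4,e); (2,9,e); (4,11,e); (6,2,e); (6,7,e); (6,10,e); (7,0,e); (7,6,e); (8,12,e); (9,8,e); (10,9,e); (10,12,e); (11,5,e)
step 5: rule r2; match: 0->0, 1->6, 2->7, 3->8; deleted nodes (none); deleted edges (7,0,e); added nodes (none); added edges (6,0,e); result: nodes: 0:q, 1:p, 2:p, 4:p, 5:p, 6:q, 7:q, 8:q, 9:q, 10:q, 11:q, 12:p edges: (0,6,e); (0,7,e); (0,11,e); (1,11,e); (2,4,e); (2,9,e); (4,11,e); (6,0,e); (6,2,e); (6,7,e); (6,10,e); (7,6,e); (8,12,e); (9,8,e); (10,9,e); (10,12,e); (11,5,e)
final:
nodes: 0:q, 1:p, 2:p, 4:p, 5:p, 6:q, 7:q, 8:q, 9:q, 10:q, 11:q, 12:p
edges: (0,6,e); (0,7,e); (0,11,e); (1,11,e); (2,4,e); (2,9,e); (4,11,e); (6,0,e); (6,2,e); (6,7,e); (6,10,e); (7,6,e); (8,12,e); (9,8,e); (10,9,e); (10,12,e); (11,5,e)


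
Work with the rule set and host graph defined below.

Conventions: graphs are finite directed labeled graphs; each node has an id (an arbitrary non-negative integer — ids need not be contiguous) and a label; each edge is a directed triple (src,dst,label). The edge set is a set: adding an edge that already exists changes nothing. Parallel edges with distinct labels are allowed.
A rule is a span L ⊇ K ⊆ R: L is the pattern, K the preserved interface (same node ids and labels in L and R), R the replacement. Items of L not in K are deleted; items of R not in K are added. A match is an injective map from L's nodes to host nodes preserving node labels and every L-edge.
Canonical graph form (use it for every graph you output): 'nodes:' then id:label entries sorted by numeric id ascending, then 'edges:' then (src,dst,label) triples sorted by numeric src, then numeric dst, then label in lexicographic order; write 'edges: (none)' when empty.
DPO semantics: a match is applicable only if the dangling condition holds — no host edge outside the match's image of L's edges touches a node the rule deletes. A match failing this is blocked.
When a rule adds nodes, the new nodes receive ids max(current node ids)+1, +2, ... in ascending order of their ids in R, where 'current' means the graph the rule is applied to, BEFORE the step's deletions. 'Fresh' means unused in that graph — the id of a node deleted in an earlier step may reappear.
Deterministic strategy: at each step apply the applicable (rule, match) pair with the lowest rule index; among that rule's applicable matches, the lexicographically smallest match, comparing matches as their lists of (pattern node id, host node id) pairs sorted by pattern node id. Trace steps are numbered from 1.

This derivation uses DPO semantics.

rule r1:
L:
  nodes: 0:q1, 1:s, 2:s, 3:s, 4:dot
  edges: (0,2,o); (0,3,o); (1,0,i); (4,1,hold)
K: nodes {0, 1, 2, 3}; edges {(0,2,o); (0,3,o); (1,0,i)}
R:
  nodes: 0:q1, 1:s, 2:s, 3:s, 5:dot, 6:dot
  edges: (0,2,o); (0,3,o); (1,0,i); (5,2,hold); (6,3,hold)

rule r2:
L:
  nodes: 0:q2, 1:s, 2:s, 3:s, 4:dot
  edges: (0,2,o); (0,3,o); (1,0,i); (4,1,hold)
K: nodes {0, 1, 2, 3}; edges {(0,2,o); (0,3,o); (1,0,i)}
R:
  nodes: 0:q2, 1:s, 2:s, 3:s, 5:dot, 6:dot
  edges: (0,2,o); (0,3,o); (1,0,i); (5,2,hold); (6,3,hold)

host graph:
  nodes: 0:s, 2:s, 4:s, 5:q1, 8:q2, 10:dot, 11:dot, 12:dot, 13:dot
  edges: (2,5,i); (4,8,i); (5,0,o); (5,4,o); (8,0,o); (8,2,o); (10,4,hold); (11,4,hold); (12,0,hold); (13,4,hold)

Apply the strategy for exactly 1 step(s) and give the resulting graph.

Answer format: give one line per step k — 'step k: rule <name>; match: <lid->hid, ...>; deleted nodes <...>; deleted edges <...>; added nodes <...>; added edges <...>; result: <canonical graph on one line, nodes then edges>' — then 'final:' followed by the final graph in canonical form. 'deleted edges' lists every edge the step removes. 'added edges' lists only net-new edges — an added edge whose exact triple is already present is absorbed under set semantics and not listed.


step 1: rule r2; match: 0->8, 1->4, 2->0, 3->2, 4->10; deleted nodes 10; deleted edges (10,4,hold); added nodes 14, 15; added edges (14,0,hold); (15,2,hold); result: nodes: 0:s, 2:s, 4:s, 5:q1, 8:q2, 11:dot, 12:dot, 13:dot, 14:dot, 15:dot edges: (2,5,i); (4,8,i); (5,0,o); (5,4,o); (8,0,o); (8,2,o); (11,4,hold); (12,0,hold); (13,4,hold); (14,0,hold); (15,2,hold)
final:
nodes: 0:s, 2:s, 4:s, 5:q1, 8:q2, 11:dot, 12:dot, 13:dot, 14:dot, 15:dot
edges: (2,5,i); (4,8,i); (5,0,o); (5,4,o); (8,0,o); (8,2,o); (11,4,hold); (12,0,hold); (13,4,hold); (14,0,hold); (15,2,hold)
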